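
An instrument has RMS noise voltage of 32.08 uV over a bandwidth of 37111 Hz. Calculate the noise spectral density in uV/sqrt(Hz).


Noise spectral density = Vrms / sqrt(BW).
NSD = 32.08 / sqrt(37111)
NSD = 32.08 / 192.6422
NSD = 0.1665 uV/sqrt(Hz)

0.1665 uV/sqrt(Hz)


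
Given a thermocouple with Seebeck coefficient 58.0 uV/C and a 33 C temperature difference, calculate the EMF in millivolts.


The thermocouple output V = sensitivity * dT.
V = 58.0 uV/C * 33 C
V = 1914.0 uV
V = 1.914 mV

1.914 mV


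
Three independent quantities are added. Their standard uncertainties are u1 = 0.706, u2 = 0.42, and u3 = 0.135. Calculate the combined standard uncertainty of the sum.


For a sum of independent quantities, uc = sqrt(u1^2 + u2^2 + u3^2).
uc = sqrt(0.706^2 + 0.42^2 + 0.135^2)
uc = sqrt(0.498436 + 0.1764 + 0.018225)
uc = 0.8325

0.8325


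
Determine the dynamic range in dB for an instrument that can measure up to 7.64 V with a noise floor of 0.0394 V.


Dynamic range = 20 * log10(Vmax / Vnoise).
DR = 20 * log10(7.64 / 0.0394)
DR = 20 * log10(193.91)
DR = 45.75 dB

45.75 dB


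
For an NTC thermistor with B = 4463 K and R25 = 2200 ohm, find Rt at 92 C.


NTC thermistor equation: Rt = R25 * exp(B * (1/T - 1/T25)).
T in Kelvin: 365.15 K, T25 = 298.15 K
1/T - 1/T25 = 1/365.15 - 1/298.15 = -0.00061542
B * (1/T - 1/T25) = 4463 * -0.00061542 = -2.7466
Rt = 2200 * exp(-2.7466) = 141.1 ohm

141.1 ohm


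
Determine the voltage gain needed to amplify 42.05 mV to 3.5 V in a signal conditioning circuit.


Gain = Vout / Vin (converting to same units).
G = 3.5 V / 42.05 mV
G = 3500.0 mV / 42.05 mV
G = 83.23

83.23


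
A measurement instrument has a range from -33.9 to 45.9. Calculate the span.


Span = upper range - lower range.
Span = 45.9 - (-33.9)
Span = 79.8

79.8


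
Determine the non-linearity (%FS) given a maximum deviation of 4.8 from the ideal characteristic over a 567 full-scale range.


Linearity error = (max deviation / full scale) * 100%.
Linearity = (4.8 / 567) * 100
Linearity = 0.847 %FS

0.847 %FS


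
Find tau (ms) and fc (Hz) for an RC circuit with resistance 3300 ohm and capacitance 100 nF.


Time constant: tau = R * C.
tau = 3300 * 1.00e-07 = 0.00033 s
tau = 0.33 ms
Cutoff frequency: fc = 1 / (2*pi*R*C).
fc = 1 / (2*pi*0.00033) = 482.29 Hz

tau = 0.33 ms, fc = 482.29 Hz


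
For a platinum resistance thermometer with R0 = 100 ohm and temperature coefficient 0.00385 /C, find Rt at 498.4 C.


The RTD equation: Rt = R0 * (1 + alpha * T).
Rt = 100 * (1 + 0.00385 * 498.4)
Rt = 100 * (1 + 1.91884)
Rt = 100 * 2.91884
Rt = 291.884 ohm

291.884 ohm


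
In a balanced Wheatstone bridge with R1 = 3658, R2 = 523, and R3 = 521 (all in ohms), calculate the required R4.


At balance: R1*R4 = R2*R3, so R4 = R2*R3/R1.
R4 = 523 * 521 / 3658
R4 = 272483 / 3658
R4 = 74.49 ohm

74.49 ohm


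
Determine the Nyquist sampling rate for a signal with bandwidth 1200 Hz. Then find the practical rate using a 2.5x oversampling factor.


By Nyquist theorem, fs_min = 2 * fmax.
fs_min = 2 * 1200 = 2400 Hz
Practical rate = 2.5 * fs_min = 2.5 * 2400 = 6000 Hz

fs_min = 2400 Hz, fs_practical = 6000 Hz


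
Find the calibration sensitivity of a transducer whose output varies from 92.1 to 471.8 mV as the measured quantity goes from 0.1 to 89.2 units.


Sensitivity = (y2 - y1) / (x2 - x1).
S = (471.8 - 92.1) / (89.2 - 0.1)
S = 379.7 / 89.1
S = 4.2615 mV/unit

4.2615 mV/unit


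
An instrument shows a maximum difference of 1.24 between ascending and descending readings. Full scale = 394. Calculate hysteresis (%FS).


Hysteresis = (max difference / full scale) * 100%.
H = (1.24 / 394) * 100
H = 0.315 %FS

0.315 %FS


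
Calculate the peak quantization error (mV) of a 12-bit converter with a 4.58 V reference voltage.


The maximum quantization error is +/- LSB/2.
LSB = Vref / 2^n = 4.58 / 4096 = 0.00111816 V
Max error = LSB / 2 = 0.00111816 / 2 = 0.00055908 V
Max error = 0.5591 mV

0.5591 mV


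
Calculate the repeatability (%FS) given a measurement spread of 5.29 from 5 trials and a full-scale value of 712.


Repeatability = (spread / full scale) * 100%.
R = (5.29 / 712) * 100
R = 0.743 %FS

0.743 %FS


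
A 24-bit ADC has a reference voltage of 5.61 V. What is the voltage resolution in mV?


The resolution (LSB) of an ADC is Vref / 2^n.
LSB = 5.61 / 2^24
LSB = 5.61 / 16777216
LSB = 3.3e-07 V = 0.00033438 mV

0.00033438 mV


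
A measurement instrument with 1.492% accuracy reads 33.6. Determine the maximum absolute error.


Absolute error = (accuracy% / 100) * reading.
Error = (1.492 / 100) * 33.6
Error = 0.01492 * 33.6
Error = 0.5013

0.5013


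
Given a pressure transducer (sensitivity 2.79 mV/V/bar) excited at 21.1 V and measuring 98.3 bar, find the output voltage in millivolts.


Output = sensitivity * Vex * P.
Vout = 2.79 * 21.1 * 98.3
Vout = 58.869 * 98.3
Vout = 5786.82 mV

5786.82 mV


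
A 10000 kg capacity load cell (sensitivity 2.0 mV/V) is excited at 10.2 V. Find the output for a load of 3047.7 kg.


Vout = rated_output * Vex * (load / capacity).
Vout = 2.0 * 10.2 * (3047.7 / 10000)
Vout = 2.0 * 10.2 * 0.30477
Vout = 6.217 mV

6.217 mV


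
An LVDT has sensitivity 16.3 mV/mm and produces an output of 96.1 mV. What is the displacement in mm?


Displacement = Vout / sensitivity.
d = 96.1 / 16.3
d = 5.896 mm

5.896 mm


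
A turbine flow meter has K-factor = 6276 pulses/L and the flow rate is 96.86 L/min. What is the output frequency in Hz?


Frequency = K * Q / 60 (converting L/min to L/s).
f = 6276 * 96.86 / 60
f = 607893.36 / 60
f = 10131.56 Hz

10131.56 Hz


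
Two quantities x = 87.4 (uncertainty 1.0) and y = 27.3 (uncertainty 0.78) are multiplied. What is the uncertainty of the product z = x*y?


For a product z = x*y, the relative uncertainty is:
uz/z = sqrt((ux/x)^2 + (uy/y)^2)
Relative uncertainties: ux/x = 1.0/87.4 = 0.011442
uy/y = 0.78/27.3 = 0.028571
z = 87.4 * 27.3 = 2386.0
uz = 2386.0 * sqrt(0.011442^2 + 0.028571^2) = 73.435

73.435


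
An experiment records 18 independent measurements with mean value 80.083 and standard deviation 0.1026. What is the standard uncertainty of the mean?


The standard uncertainty for Type A evaluation is u = s / sqrt(n).
u = 0.1026 / sqrt(18)
u = 0.1026 / 4.2426
u = 0.0242

0.0242


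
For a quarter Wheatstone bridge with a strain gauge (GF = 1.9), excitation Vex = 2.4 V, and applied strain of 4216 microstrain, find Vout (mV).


Quarter bridge output: Vout = (GF * epsilon * Vex) / 4.
Vout = (1.9 * 4216e-6 * 2.4) / 4
Vout = 0.01922496 / 4 V
Vout = 0.00480624 V = 4.8062 mV

4.8062 mV


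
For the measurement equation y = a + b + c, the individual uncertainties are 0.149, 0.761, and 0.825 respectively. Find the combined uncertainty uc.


For a sum of independent quantities, uc = sqrt(u1^2 + u2^2 + u3^2).
uc = sqrt(0.149^2 + 0.761^2 + 0.825^2)
uc = sqrt(0.022201 + 0.579121 + 0.680625)
uc = 1.1322

1.1322


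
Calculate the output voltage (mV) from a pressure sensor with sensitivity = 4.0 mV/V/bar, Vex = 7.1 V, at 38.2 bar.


Output = sensitivity * Vex * P.
Vout = 4.0 * 7.1 * 38.2
Vout = 28.4 * 38.2
Vout = 1084.88 mV

1084.88 mV


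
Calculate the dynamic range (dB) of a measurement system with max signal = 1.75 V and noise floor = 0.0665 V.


Dynamic range = 20 * log10(Vmax / Vnoise).
DR = 20 * log10(1.75 / 0.0665)
DR = 20 * log10(26.32)
DR = 28.4 dB

28.4 dB


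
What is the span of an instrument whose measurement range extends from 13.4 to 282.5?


Span = upper range - lower range.
Span = 282.5 - (13.4)
Span = 269.1

269.1


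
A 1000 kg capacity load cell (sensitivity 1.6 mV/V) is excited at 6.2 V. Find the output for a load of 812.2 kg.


Vout = rated_output * Vex * (load / capacity).
Vout = 1.6 * 6.2 * (812.2 / 1000)
Vout = 1.6 * 6.2 * 0.8122
Vout = 8.057 mV

8.057 mV


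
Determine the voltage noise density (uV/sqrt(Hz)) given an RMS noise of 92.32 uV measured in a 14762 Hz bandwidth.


Noise spectral density = Vrms / sqrt(BW).
NSD = 92.32 / sqrt(14762)
NSD = 92.32 / 121.499
NSD = 0.7598 uV/sqrt(Hz)

0.7598 uV/sqrt(Hz)


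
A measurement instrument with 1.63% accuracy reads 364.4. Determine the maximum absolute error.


Absolute error = (accuracy% / 100) * reading.
Error = (1.63 / 100) * 364.4
Error = 0.0163 * 364.4
Error = 5.9397

5.9397


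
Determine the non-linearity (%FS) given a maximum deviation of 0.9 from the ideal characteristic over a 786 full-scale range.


Linearity error = (max deviation / full scale) * 100%.
Linearity = (0.9 / 786) * 100
Linearity = 0.115 %FS

0.115 %FS


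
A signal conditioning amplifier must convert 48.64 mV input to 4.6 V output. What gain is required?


Gain = Vout / Vin (converting to same units).
G = 4.6 V / 48.64 mV
G = 4600.0 mV / 48.64 mV
G = 94.57

94.57


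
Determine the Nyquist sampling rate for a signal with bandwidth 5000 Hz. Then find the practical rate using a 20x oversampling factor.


By Nyquist theorem, fs_min = 2 * fmax.
fs_min = 2 * 5000 = 10000 Hz
Practical rate = 20 * fs_min = 20 * 10000 = 200000 Hz

fs_min = 10000 Hz, fs_practical = 200000 Hz


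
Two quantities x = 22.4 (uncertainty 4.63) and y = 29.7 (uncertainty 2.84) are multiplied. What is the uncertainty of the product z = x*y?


For a product z = x*y, the relative uncertainty is:
uz/z = sqrt((ux/x)^2 + (uy/y)^2)
Relative uncertainties: ux/x = 4.63/22.4 = 0.206696
uy/y = 2.84/29.7 = 0.095623
z = 22.4 * 29.7 = 665.3
uz = 665.3 * sqrt(0.206696^2 + 0.095623^2) = 151.513

151.513


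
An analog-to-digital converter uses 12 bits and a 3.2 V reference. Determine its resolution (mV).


The resolution (LSB) of an ADC is Vref / 2^n.
LSB = 3.2 / 2^12
LSB = 3.2 / 4096
LSB = 0.00078125 V = 0.78125 mV

0.78125 mV


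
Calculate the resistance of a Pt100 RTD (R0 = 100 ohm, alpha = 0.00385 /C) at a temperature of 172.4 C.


The RTD equation: Rt = R0 * (1 + alpha * T).
Rt = 100 * (1 + 0.00385 * 172.4)
Rt = 100 * (1 + 0.66374)
Rt = 100 * 1.66374
Rt = 166.374 ohm

166.374 ohm


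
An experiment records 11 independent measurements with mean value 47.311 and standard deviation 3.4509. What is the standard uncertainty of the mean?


The standard uncertainty for Type A evaluation is u = s / sqrt(n).
u = 3.4509 / sqrt(11)
u = 3.4509 / 3.3166
u = 1.0405

1.0405


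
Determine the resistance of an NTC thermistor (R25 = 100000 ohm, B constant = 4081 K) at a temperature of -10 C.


NTC thermistor equation: Rt = R25 * exp(B * (1/T - 1/T25)).
T in Kelvin: 263.15 K, T25 = 298.15 K
1/T - 1/T25 = 1/263.15 - 1/298.15 = 0.0004461
B * (1/T - 1/T25) = 4081 * 0.0004461 = 1.8205
Rt = 100000 * exp(1.8205) = 617509.4 ohm

617509.4 ohm


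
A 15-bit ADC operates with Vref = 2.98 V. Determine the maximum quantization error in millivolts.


The maximum quantization error is +/- LSB/2.
LSB = Vref / 2^n = 2.98 / 32768 = 9.094e-05 V
Max error = LSB / 2 = 9.094e-05 / 2 = 4.547e-05 V
Max error = 0.0455 mV

0.0455 mV


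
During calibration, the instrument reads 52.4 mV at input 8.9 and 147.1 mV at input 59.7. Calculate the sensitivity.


Sensitivity = (y2 - y1) / (x2 - x1).
S = (147.1 - 52.4) / (59.7 - 8.9)
S = 94.7 / 50.8
S = 1.8642 mV/unit

1.8642 mV/unit


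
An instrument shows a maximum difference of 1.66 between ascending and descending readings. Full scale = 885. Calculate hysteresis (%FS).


Hysteresis = (max difference / full scale) * 100%.
H = (1.66 / 885) * 100
H = 0.188 %FS

0.188 %FS


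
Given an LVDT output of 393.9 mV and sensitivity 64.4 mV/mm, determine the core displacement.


Displacement = Vout / sensitivity.
d = 393.9 / 64.4
d = 6.116 mm

6.116 mm


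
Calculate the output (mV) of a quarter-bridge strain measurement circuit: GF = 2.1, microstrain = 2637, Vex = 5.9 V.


Quarter bridge output: Vout = (GF * epsilon * Vex) / 4.
Vout = (2.1 * 2637e-6 * 5.9) / 4
Vout = 0.03267243 / 4 V
Vout = 0.00816811 V = 8.1681 mV

8.1681 mV


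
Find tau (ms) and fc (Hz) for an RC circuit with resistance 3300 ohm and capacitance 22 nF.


Time constant: tau = R * C.
tau = 3300 * 2.20e-08 = 7.26e-05 s
tau = 0.0726 ms
Cutoff frequency: fc = 1 / (2*pi*R*C).
fc = 1 / (2*pi*7.26e-05) = 2192.22 Hz

tau = 0.0726 ms, fc = 2192.22 Hz


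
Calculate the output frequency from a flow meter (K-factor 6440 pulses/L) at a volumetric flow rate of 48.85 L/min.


Frequency = K * Q / 60 (converting L/min to L/s).
f = 6440 * 48.85 / 60
f = 314594.0 / 60
f = 5243.23 Hz

5243.23 Hz


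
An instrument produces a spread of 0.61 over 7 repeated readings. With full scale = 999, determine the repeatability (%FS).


Repeatability = (spread / full scale) * 100%.
R = (0.61 / 999) * 100
R = 0.061 %FS

0.061 %FS


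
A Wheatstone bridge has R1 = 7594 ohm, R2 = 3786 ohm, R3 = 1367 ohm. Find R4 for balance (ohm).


At balance: R1*R4 = R2*R3, so R4 = R2*R3/R1.
R4 = 3786 * 1367 / 7594
R4 = 5175462 / 7594
R4 = 681.52 ohm

681.52 ohm


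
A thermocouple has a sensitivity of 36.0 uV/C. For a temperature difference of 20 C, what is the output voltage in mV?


The thermocouple output V = sensitivity * dT.
V = 36.0 uV/C * 20 C
V = 720.0 uV
V = 0.72 mV

0.72 mV


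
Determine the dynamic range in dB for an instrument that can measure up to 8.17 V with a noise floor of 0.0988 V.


Dynamic range = 20 * log10(Vmax / Vnoise).
DR = 20 * log10(8.17 / 0.0988)
DR = 20 * log10(82.69)
DR = 38.35 dB

38.35 dB


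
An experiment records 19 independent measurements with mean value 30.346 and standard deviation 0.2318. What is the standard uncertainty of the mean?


The standard uncertainty for Type A evaluation is u = s / sqrt(n).
u = 0.2318 / sqrt(19)
u = 0.2318 / 4.3589
u = 0.0532

0.0532


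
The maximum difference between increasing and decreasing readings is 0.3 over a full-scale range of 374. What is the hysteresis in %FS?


Hysteresis = (max difference / full scale) * 100%.
H = (0.3 / 374) * 100
H = 0.08 %FS

0.08 %FS


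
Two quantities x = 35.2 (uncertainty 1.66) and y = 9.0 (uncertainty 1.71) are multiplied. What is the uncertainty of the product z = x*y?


For a product z = x*y, the relative uncertainty is:
uz/z = sqrt((ux/x)^2 + (uy/y)^2)
Relative uncertainties: ux/x = 1.66/35.2 = 0.047159
uy/y = 1.71/9.0 = 0.19
z = 35.2 * 9.0 = 316.8
uz = 316.8 * sqrt(0.047159^2 + 0.19^2) = 62.018

62.018


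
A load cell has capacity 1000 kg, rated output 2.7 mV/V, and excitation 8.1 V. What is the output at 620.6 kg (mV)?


Vout = rated_output * Vex * (load / capacity).
Vout = 2.7 * 8.1 * (620.6 / 1000)
Vout = 2.7 * 8.1 * 0.6206
Vout = 13.573 mV

13.573 mV


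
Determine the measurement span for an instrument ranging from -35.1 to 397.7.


Span = upper range - lower range.
Span = 397.7 - (-35.1)
Span = 432.8

432.8


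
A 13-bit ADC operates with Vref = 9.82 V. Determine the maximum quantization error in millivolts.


The maximum quantization error is +/- LSB/2.
LSB = Vref / 2^n = 9.82 / 8192 = 0.00119873 V
Max error = LSB / 2 = 0.00119873 / 2 = 0.00059937 V
Max error = 0.5994 mV

0.5994 mV


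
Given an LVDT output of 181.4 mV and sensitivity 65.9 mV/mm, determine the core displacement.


Displacement = Vout / sensitivity.
d = 181.4 / 65.9
d = 2.753 mm

2.753 mm


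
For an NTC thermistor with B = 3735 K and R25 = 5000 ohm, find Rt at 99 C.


NTC thermistor equation: Rt = R25 * exp(B * (1/T - 1/T25)).
T in Kelvin: 372.15 K, T25 = 298.15 K
1/T - 1/T25 = 1/372.15 - 1/298.15 = -0.00066693
B * (1/T - 1/T25) = 3735 * -0.00066693 = -2.491
Rt = 5000 * exp(-2.491) = 414.1 ohm

414.1 ohm


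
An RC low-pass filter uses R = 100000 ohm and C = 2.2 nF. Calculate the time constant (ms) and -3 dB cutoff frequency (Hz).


Time constant: tau = R * C.
tau = 100000 * 2.20e-09 = 0.00022 s
tau = 0.22 ms
Cutoff frequency: fc = 1 / (2*pi*R*C).
fc = 1 / (2*pi*0.00022) = 723.43 Hz

tau = 0.22 ms, fc = 723.43 Hz


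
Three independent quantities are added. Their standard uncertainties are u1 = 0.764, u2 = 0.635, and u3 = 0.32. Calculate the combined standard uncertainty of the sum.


For a sum of independent quantities, uc = sqrt(u1^2 + u2^2 + u3^2).
uc = sqrt(0.764^2 + 0.635^2 + 0.32^2)
uc = sqrt(0.583696 + 0.403225 + 0.1024)
uc = 1.0437

1.0437


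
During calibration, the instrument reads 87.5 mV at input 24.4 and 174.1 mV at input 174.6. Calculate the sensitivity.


Sensitivity = (y2 - y1) / (x2 - x1).
S = (174.1 - 87.5) / (174.6 - 24.4)
S = 86.6 / 150.2
S = 0.5766 mV/unit

0.5766 mV/unit


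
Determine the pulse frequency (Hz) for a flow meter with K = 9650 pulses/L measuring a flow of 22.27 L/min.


Frequency = K * Q / 60 (converting L/min to L/s).
f = 9650 * 22.27 / 60
f = 214905.5 / 60
f = 3581.76 Hz

3581.76 Hz


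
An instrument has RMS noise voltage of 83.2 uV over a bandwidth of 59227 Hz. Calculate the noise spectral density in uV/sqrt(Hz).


Noise spectral density = Vrms / sqrt(BW).
NSD = 83.2 / sqrt(59227)
NSD = 83.2 / 243.366
NSD = 0.3419 uV/sqrt(Hz)

0.3419 uV/sqrt(Hz)


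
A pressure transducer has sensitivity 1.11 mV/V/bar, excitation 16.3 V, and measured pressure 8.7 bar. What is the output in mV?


Output = sensitivity * Vex * P.
Vout = 1.11 * 16.3 * 8.7
Vout = 18.093 * 8.7
Vout = 157.41 mV

157.41 mV


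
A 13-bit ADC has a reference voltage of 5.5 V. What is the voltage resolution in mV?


The resolution (LSB) of an ADC is Vref / 2^n.
LSB = 5.5 / 2^13
LSB = 5.5 / 8192
LSB = 0.00067139 V = 0.67138672 mV

0.67138672 mV


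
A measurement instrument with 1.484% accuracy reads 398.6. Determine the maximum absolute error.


Absolute error = (accuracy% / 100) * reading.
Error = (1.484 / 100) * 398.6
Error = 0.01484 * 398.6
Error = 5.9152

5.9152


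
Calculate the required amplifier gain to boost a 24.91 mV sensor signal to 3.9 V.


Gain = Vout / Vin (converting to same units).
G = 3.9 V / 24.91 mV
G = 3900.0 mV / 24.91 mV
G = 156.56

156.56


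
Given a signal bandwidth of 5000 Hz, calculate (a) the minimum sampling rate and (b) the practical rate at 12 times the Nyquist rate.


By Nyquist theorem, fs_min = 2 * fmax.
fs_min = 2 * 5000 = 10000 Hz
Practical rate = 12 * fs_min = 12 * 10000 = 120000 Hz

fs_min = 10000 Hz, fs_practical = 120000 Hz


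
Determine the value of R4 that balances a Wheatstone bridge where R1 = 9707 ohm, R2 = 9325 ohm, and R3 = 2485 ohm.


At balance: R1*R4 = R2*R3, so R4 = R2*R3/R1.
R4 = 9325 * 2485 / 9707
R4 = 23172625 / 9707
R4 = 2387.21 ohm

2387.21 ohm


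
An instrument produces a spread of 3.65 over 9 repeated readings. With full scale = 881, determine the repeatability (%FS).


Repeatability = (spread / full scale) * 100%.
R = (3.65 / 881) * 100
R = 0.414 %FS

0.414 %FS


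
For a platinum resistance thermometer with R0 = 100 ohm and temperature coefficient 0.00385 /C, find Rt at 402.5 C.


The RTD equation: Rt = R0 * (1 + alpha * T).
Rt = 100 * (1 + 0.00385 * 402.5)
Rt = 100 * (1 + 1.549625)
Rt = 100 * 2.549625
Rt = 254.962 ohm

254.962 ohm


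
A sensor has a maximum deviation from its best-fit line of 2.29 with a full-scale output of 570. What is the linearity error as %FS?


Linearity error = (max deviation / full scale) * 100%.
Linearity = (2.29 / 570) * 100
Linearity = 0.402 %FS

0.402 %FS


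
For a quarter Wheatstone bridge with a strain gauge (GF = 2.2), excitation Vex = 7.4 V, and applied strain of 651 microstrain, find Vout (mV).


Quarter bridge output: Vout = (GF * epsilon * Vex) / 4.
Vout = (2.2 * 651e-6 * 7.4) / 4
Vout = 0.01059828 / 4 V
Vout = 0.00264957 V = 2.6496 mV

2.6496 mV


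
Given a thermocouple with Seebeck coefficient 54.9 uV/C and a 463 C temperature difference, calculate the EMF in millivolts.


The thermocouple output V = sensitivity * dT.
V = 54.9 uV/C * 463 C
V = 25418.7 uV
V = 25.419 mV

25.419 mV


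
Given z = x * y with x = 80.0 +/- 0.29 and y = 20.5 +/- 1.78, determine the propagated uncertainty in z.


For a product z = x*y, the relative uncertainty is:
uz/z = sqrt((ux/x)^2 + (uy/y)^2)
Relative uncertainties: ux/x = 0.29/80.0 = 0.003625
uy/y = 1.78/20.5 = 0.086829
z = 80.0 * 20.5 = 1640.0
uz = 1640.0 * sqrt(0.003625^2 + 0.086829^2) = 142.524

142.524


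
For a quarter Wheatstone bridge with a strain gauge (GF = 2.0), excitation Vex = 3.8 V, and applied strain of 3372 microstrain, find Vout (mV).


Quarter bridge output: Vout = (GF * epsilon * Vex) / 4.
Vout = (2.0 * 3372e-6 * 3.8) / 4
Vout = 0.0256272 / 4 V
Vout = 0.0064068 V = 6.4068 mV

6.4068 mV


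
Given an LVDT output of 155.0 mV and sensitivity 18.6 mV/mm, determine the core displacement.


Displacement = Vout / sensitivity.
d = 155.0 / 18.6
d = 8.333 mm

8.333 mm


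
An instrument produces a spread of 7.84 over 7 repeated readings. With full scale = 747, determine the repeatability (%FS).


Repeatability = (spread / full scale) * 100%.
R = (7.84 / 747) * 100
R = 1.05 %FS

1.05 %FS


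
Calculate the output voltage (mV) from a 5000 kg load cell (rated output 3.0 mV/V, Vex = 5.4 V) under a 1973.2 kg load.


Vout = rated_output * Vex * (load / capacity).
Vout = 3.0 * 5.4 * (1973.2 / 5000)
Vout = 3.0 * 5.4 * 0.39464
Vout = 6.393 mV

6.393 mV


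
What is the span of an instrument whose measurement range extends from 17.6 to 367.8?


Span = upper range - lower range.
Span = 367.8 - (17.6)
Span = 350.2

350.2


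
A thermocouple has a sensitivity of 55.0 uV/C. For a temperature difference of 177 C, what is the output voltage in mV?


The thermocouple output V = sensitivity * dT.
V = 55.0 uV/C * 177 C
V = 9735.0 uV
V = 9.735 mV

9.735 mV


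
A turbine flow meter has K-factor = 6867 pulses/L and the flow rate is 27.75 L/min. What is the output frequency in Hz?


Frequency = K * Q / 60 (converting L/min to L/s).
f = 6867 * 27.75 / 60
f = 190559.25 / 60
f = 3175.99 Hz

3175.99 Hz


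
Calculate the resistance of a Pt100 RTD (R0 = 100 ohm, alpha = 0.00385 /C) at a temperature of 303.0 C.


The RTD equation: Rt = R0 * (1 + alpha * T).
Rt = 100 * (1 + 0.00385 * 303.0)
Rt = 100 * (1 + 1.16655)
Rt = 100 * 2.16655
Rt = 216.655 ohm

216.655 ohm


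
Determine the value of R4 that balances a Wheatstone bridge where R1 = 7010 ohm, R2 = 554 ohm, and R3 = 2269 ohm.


At balance: R1*R4 = R2*R3, so R4 = R2*R3/R1.
R4 = 554 * 2269 / 7010
R4 = 1257026 / 7010
R4 = 179.32 ohm

179.32 ohm


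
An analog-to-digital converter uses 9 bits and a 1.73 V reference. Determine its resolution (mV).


The resolution (LSB) of an ADC is Vref / 2^n.
LSB = 1.73 / 2^9
LSB = 1.73 / 512
LSB = 0.00337891 V = 3.37890625 mV

3.37890625 mV


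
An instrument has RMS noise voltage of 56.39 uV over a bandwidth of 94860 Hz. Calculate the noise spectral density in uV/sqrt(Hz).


Noise spectral density = Vrms / sqrt(BW).
NSD = 56.39 / sqrt(94860)
NSD = 56.39 / 307.9935
NSD = 0.1831 uV/sqrt(Hz)

0.1831 uV/sqrt(Hz)


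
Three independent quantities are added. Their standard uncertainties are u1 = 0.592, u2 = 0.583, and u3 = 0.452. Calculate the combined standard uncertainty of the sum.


For a sum of independent quantities, uc = sqrt(u1^2 + u2^2 + u3^2).
uc = sqrt(0.592^2 + 0.583^2 + 0.452^2)
uc = sqrt(0.350464 + 0.339889 + 0.204304)
uc = 0.9459

0.9459


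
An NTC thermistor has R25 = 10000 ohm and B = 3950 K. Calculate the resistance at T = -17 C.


NTC thermistor equation: Rt = R25 * exp(B * (1/T - 1/T25)).
T in Kelvin: 256.15 K, T25 = 298.15 K
1/T - 1/T25 = 1/256.15 - 1/298.15 = 0.00054995
B * (1/T - 1/T25) = 3950 * 0.00054995 = 2.1723
Rt = 10000 * exp(2.1723) = 87783.4 ohm

87783.4 ohm


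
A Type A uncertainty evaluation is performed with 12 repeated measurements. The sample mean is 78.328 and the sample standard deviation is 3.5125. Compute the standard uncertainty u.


The standard uncertainty for Type A evaluation is u = s / sqrt(n).
u = 3.5125 / sqrt(12)
u = 3.5125 / 3.4641
u = 1.014

1.014


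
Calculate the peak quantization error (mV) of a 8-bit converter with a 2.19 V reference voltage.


The maximum quantization error is +/- LSB/2.
LSB = Vref / 2^n = 2.19 / 256 = 0.00855469 V
Max error = LSB / 2 = 0.00855469 / 2 = 0.00427734 V
Max error = 4.2773 mV

4.2773 mV


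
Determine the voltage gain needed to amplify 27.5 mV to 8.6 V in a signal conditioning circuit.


Gain = Vout / Vin (converting to same units).
G = 8.6 V / 27.5 mV
G = 8600.0 mV / 27.5 mV
G = 312.73

312.73


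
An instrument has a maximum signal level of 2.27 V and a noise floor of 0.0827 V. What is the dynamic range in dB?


Dynamic range = 20 * log10(Vmax / Vnoise).
DR = 20 * log10(2.27 / 0.0827)
DR = 20 * log10(27.45)
DR = 28.77 dB

28.77 dB


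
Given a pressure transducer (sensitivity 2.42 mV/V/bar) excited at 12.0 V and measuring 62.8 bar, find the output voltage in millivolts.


Output = sensitivity * Vex * P.
Vout = 2.42 * 12.0 * 62.8
Vout = 29.04 * 62.8
Vout = 1823.71 mV

1823.71 mV


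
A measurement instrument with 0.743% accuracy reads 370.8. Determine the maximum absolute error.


Absolute error = (accuracy% / 100) * reading.
Error = (0.743 / 100) * 370.8
Error = 0.00743 * 370.8
Error = 2.755

2.755


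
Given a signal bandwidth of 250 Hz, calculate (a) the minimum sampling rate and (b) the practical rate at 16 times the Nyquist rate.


By Nyquist theorem, fs_min = 2 * fmax.
fs_min = 2 * 250 = 500 Hz
Practical rate = 16 * fs_min = 16 * 500 = 8000 Hz

fs_min = 500 Hz, fs_practical = 8000 Hz


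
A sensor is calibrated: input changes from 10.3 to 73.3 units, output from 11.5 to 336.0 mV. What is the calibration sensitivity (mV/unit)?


Sensitivity = (y2 - y1) / (x2 - x1).
S = (336.0 - 11.5) / (73.3 - 10.3)
S = 324.5 / 63.0
S = 5.1508 mV/unit

5.1508 mV/unit


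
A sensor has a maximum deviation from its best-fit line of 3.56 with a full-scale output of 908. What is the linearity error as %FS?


Linearity error = (max deviation / full scale) * 100%.
Linearity = (3.56 / 908) * 100
Linearity = 0.392 %FS

0.392 %FS


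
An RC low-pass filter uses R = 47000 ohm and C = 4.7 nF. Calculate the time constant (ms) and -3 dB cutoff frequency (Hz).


Time constant: tau = R * C.
tau = 47000 * 4.70e-09 = 0.0002209 s
tau = 0.2209 ms
Cutoff frequency: fc = 1 / (2*pi*R*C).
fc = 1 / (2*pi*0.0002209) = 720.48 Hz

tau = 0.2209 ms, fc = 720.48 Hz


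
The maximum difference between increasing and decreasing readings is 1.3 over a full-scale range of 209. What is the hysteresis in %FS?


Hysteresis = (max difference / full scale) * 100%.
H = (1.3 / 209) * 100
H = 0.622 %FS

0.622 %FS


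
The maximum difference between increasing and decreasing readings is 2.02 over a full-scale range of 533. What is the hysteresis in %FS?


Hysteresis = (max difference / full scale) * 100%.
H = (2.02 / 533) * 100
H = 0.379 %FS

0.379 %FS


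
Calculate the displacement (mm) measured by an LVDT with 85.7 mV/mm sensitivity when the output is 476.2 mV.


Displacement = Vout / sensitivity.
d = 476.2 / 85.7
d = 5.557 mm

5.557 mm


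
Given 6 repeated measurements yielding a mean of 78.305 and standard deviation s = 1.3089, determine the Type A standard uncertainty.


The standard uncertainty for Type A evaluation is u = s / sqrt(n).
u = 1.3089 / sqrt(6)
u = 1.3089 / 2.4495
u = 0.5344

0.5344


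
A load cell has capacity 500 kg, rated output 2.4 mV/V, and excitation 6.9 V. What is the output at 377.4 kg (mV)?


Vout = rated_output * Vex * (load / capacity).
Vout = 2.4 * 6.9 * (377.4 / 500)
Vout = 2.4 * 6.9 * 0.7548
Vout = 12.499 mV

12.499 mV


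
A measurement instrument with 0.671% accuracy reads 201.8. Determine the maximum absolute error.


Absolute error = (accuracy% / 100) * reading.
Error = (0.671 / 100) * 201.8
Error = 0.00671 * 201.8
Error = 1.3541

1.3541


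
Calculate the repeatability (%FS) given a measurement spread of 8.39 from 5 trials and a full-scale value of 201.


Repeatability = (spread / full scale) * 100%.
R = (8.39 / 201) * 100
R = 4.174 %FS

4.174 %FS


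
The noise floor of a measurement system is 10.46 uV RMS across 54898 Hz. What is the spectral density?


Noise spectral density = Vrms / sqrt(BW).
NSD = 10.46 / sqrt(54898)
NSD = 10.46 / 234.3032
NSD = 0.0446 uV/sqrt(Hz)

0.0446 uV/sqrt(Hz)


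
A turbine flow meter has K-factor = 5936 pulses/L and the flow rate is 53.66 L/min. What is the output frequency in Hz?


Frequency = K * Q / 60 (converting L/min to L/s).
f = 5936 * 53.66 / 60
f = 318525.76 / 60
f = 5308.76 Hz

5308.76 Hz


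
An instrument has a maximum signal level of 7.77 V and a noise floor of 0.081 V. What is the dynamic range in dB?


Dynamic range = 20 * log10(Vmax / Vnoise).
DR = 20 * log10(7.77 / 0.081)
DR = 20 * log10(95.93)
DR = 39.64 dB

39.64 dB


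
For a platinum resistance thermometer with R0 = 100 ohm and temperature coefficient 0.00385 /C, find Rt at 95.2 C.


The RTD equation: Rt = R0 * (1 + alpha * T).
Rt = 100 * (1 + 0.00385 * 95.2)
Rt = 100 * (1 + 0.36652)
Rt = 100 * 1.36652
Rt = 136.652 ohm

136.652 ohm


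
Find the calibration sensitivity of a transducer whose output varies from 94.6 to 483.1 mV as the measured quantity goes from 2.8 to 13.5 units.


Sensitivity = (y2 - y1) / (x2 - x1).
S = (483.1 - 94.6) / (13.5 - 2.8)
S = 388.5 / 10.7
S = 36.3084 mV/unit

36.3084 mV/unit


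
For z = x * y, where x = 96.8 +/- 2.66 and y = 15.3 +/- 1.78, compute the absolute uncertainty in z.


For a product z = x*y, the relative uncertainty is:
uz/z = sqrt((ux/x)^2 + (uy/y)^2)
Relative uncertainties: ux/x = 2.66/96.8 = 0.027479
uy/y = 1.78/15.3 = 0.11634
z = 96.8 * 15.3 = 1481.0
uz = 1481.0 * sqrt(0.027479^2 + 0.11634^2) = 177.045

177.045


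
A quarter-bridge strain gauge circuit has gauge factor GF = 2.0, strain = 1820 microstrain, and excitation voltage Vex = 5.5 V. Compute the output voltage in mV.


Quarter bridge output: Vout = (GF * epsilon * Vex) / 4.
Vout = (2.0 * 1820e-6 * 5.5) / 4
Vout = 0.02002 / 4 V
Vout = 0.005005 V = 5.005 mV

5.005 mV


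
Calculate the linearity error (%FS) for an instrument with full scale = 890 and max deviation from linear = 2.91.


Linearity error = (max deviation / full scale) * 100%.
Linearity = (2.91 / 890) * 100
Linearity = 0.327 %FS

0.327 %FS


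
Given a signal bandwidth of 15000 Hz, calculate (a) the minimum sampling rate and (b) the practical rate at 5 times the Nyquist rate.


By Nyquist theorem, fs_min = 2 * fmax.
fs_min = 2 * 15000 = 30000 Hz
Practical rate = 5 * fs_min = 5 * 30000 = 150000 Hz

fs_min = 30000 Hz, fs_practical = 150000 Hz


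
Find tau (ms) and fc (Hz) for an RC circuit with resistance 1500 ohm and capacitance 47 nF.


Time constant: tau = R * C.
tau = 1500 * 4.70e-08 = 7.05e-05 s
tau = 0.0705 ms
Cutoff frequency: fc = 1 / (2*pi*R*C).
fc = 1 / (2*pi*7.05e-05) = 2257.52 Hz

tau = 0.0705 ms, fc = 2257.52 Hz


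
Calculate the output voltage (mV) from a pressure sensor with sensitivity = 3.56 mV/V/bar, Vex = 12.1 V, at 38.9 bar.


Output = sensitivity * Vex * P.
Vout = 3.56 * 12.1 * 38.9
Vout = 43.076 * 38.9
Vout = 1675.66 mV

1675.66 mV


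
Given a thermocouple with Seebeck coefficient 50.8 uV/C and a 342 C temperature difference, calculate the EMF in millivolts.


The thermocouple output V = sensitivity * dT.
V = 50.8 uV/C * 342 C
V = 17373.6 uV
V = 17.374 mV

17.374 mV


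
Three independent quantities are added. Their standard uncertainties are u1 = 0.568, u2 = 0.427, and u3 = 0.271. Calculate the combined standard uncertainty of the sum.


For a sum of independent quantities, uc = sqrt(u1^2 + u2^2 + u3^2).
uc = sqrt(0.568^2 + 0.427^2 + 0.271^2)
uc = sqrt(0.322624 + 0.182329 + 0.073441)
uc = 0.7605

0.7605


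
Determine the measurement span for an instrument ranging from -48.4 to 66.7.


Span = upper range - lower range.
Span = 66.7 - (-48.4)
Span = 115.1

115.1


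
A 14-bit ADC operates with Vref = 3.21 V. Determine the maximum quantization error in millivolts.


The maximum quantization error is +/- LSB/2.
LSB = Vref / 2^n = 3.21 / 16384 = 0.00019592 V
Max error = LSB / 2 = 0.00019592 / 2 = 9.796e-05 V
Max error = 0.098 mV

0.098 mV


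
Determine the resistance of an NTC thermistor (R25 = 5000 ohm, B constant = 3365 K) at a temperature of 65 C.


NTC thermistor equation: Rt = R25 * exp(B * (1/T - 1/T25)).
T in Kelvin: 338.15 K, T25 = 298.15 K
1/T - 1/T25 = 1/338.15 - 1/298.15 = -0.00039675
B * (1/T - 1/T25) = 3365 * -0.00039675 = -1.3351
Rt = 5000 * exp(-1.3351) = 1315.7 ohm

1315.7 ohm


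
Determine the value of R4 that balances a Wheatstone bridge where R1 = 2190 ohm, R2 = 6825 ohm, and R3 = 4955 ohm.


At balance: R1*R4 = R2*R3, so R4 = R2*R3/R1.
R4 = 6825 * 4955 / 2190
R4 = 33817875 / 2190
R4 = 15441.95 ohm

15441.95 ohm


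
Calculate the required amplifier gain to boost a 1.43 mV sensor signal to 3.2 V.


Gain = Vout / Vin (converting to same units).
G = 3.2 V / 1.43 mV
G = 3200.0 mV / 1.43 mV
G = 2237.76

2237.76


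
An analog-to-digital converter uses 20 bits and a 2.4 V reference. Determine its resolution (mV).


The resolution (LSB) of an ADC is Vref / 2^n.
LSB = 2.4 / 2^20
LSB = 2.4 / 1048576
LSB = 2.29e-06 V = 0.00228882 mV

0.00228882 mV


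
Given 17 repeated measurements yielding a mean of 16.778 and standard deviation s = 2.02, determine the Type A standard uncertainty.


The standard uncertainty for Type A evaluation is u = s / sqrt(n).
u = 2.02 / sqrt(17)
u = 2.02 / 4.1231
u = 0.4899

0.4899


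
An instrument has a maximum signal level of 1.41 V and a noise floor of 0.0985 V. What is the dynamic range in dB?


Dynamic range = 20 * log10(Vmax / Vnoise).
DR = 20 * log10(1.41 / 0.0985)
DR = 20 * log10(14.31)
DR = 23.12 dB

23.12 dB


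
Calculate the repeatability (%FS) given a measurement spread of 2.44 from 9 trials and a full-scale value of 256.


Repeatability = (spread / full scale) * 100%.
R = (2.44 / 256) * 100
R = 0.953 %FS

0.953 %FS


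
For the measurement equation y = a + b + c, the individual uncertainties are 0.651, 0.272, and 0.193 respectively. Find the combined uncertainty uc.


For a sum of independent quantities, uc = sqrt(u1^2 + u2^2 + u3^2).
uc = sqrt(0.651^2 + 0.272^2 + 0.193^2)
uc = sqrt(0.423801 + 0.073984 + 0.037249)
uc = 0.7315

0.7315


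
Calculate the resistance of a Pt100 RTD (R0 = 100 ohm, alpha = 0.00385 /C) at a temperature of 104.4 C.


The RTD equation: Rt = R0 * (1 + alpha * T).
Rt = 100 * (1 + 0.00385 * 104.4)
Rt = 100 * (1 + 0.40194)
Rt = 100 * 1.40194
Rt = 140.194 ohm

140.194 ohm


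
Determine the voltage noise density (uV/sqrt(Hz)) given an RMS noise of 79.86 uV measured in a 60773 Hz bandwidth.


Noise spectral density = Vrms / sqrt(BW).
NSD = 79.86 / sqrt(60773)
NSD = 79.86 / 246.5218
NSD = 0.3239 uV/sqrt(Hz)

0.3239 uV/sqrt(Hz)


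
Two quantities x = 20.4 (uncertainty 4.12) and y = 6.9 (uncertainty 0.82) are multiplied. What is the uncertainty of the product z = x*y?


For a product z = x*y, the relative uncertainty is:
uz/z = sqrt((ux/x)^2 + (uy/y)^2)
Relative uncertainties: ux/x = 4.12/20.4 = 0.201961
uy/y = 0.82/6.9 = 0.118841
z = 20.4 * 6.9 = 140.8
uz = 140.8 * sqrt(0.201961^2 + 0.118841^2) = 32.984

32.984


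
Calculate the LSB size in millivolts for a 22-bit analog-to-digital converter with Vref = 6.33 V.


The resolution (LSB) of an ADC is Vref / 2^n.
LSB = 6.33 / 2^22
LSB = 6.33 / 4194304
LSB = 1.51e-06 V = 0.00150919 mV

0.00150919 mV


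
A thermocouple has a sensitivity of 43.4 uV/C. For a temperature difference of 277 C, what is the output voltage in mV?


The thermocouple output V = sensitivity * dT.
V = 43.4 uV/C * 277 C
V = 12021.8 uV
V = 12.022 mV

12.022 mV


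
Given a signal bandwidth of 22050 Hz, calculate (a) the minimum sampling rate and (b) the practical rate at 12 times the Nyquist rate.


By Nyquist theorem, fs_min = 2 * fmax.
fs_min = 2 * 22050 = 44100 Hz
Practical rate = 12 * fs_min = 12 * 44100 = 529200 Hz

fs_min = 44100 Hz, fs_practical = 529200 Hz


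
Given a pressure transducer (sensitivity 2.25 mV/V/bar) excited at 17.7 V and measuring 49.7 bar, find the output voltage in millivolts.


Output = sensitivity * Vex * P.
Vout = 2.25 * 17.7 * 49.7
Vout = 39.825 * 49.7
Vout = 1979.3 mV

1979.3 mV


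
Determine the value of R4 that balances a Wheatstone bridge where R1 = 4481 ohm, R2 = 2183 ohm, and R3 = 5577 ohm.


At balance: R1*R4 = R2*R3, so R4 = R2*R3/R1.
R4 = 2183 * 5577 / 4481
R4 = 12174591 / 4481
R4 = 2716.94 ohm

2716.94 ohm


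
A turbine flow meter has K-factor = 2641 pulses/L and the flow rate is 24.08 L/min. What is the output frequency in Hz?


Frequency = K * Q / 60 (converting L/min to L/s).
f = 2641 * 24.08 / 60
f = 63595.28 / 60
f = 1059.92 Hz

1059.92 Hz


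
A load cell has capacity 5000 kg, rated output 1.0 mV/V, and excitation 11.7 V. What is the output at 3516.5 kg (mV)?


Vout = rated_output * Vex * (load / capacity).
Vout = 1.0 * 11.7 * (3516.5 / 5000)
Vout = 1.0 * 11.7 * 0.7033
Vout = 8.229 mV

8.229 mV


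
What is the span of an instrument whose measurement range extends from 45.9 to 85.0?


Span = upper range - lower range.
Span = 85.0 - (45.9)
Span = 39.1

39.1


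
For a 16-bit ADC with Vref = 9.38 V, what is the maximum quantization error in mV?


The maximum quantization error is +/- LSB/2.
LSB = Vref / 2^n = 9.38 / 65536 = 0.00014313 V
Max error = LSB / 2 = 0.00014313 / 2 = 7.156e-05 V
Max error = 0.0716 mV

0.0716 mV


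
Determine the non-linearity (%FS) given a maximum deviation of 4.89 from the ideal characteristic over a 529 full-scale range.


Linearity error = (max deviation / full scale) * 100%.
Linearity = (4.89 / 529) * 100
Linearity = 0.924 %FS

0.924 %FS


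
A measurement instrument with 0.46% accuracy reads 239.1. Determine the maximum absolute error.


Absolute error = (accuracy% / 100) * reading.
Error = (0.46 / 100) * 239.1
Error = 0.0046 * 239.1
Error = 1.0999

1.0999


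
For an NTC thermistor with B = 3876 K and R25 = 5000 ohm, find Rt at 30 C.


NTC thermistor equation: Rt = R25 * exp(B * (1/T - 1/T25)).
T in Kelvin: 303.15 K, T25 = 298.15 K
1/T - 1/T25 = 1/303.15 - 1/298.15 = -5.532e-05
B * (1/T - 1/T25) = 3876 * -5.532e-05 = -0.2144
Rt = 5000 * exp(-0.2144) = 4035.1 ohm

4035.1 ohm


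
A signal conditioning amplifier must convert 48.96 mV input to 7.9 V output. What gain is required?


Gain = Vout / Vin (converting to same units).
G = 7.9 V / 48.96 mV
G = 7900.0 mV / 48.96 mV
G = 161.36

161.36


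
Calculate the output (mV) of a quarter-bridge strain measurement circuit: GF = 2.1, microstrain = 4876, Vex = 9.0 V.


Quarter bridge output: Vout = (GF * epsilon * Vex) / 4.
Vout = (2.1 * 4876e-6 * 9.0) / 4
Vout = 0.0921564 / 4 V
Vout = 0.0230391 V = 23.0391 mV

23.0391 mV


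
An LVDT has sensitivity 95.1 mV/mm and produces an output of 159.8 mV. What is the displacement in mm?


Displacement = Vout / sensitivity.
d = 159.8 / 95.1
d = 1.68 mm

1.68 mm


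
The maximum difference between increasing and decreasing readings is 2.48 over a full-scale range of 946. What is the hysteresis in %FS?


Hysteresis = (max difference / full scale) * 100%.
H = (2.48 / 946) * 100
H = 0.262 %FS

0.262 %FS


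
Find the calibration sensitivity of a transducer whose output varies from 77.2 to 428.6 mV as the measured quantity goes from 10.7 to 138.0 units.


Sensitivity = (y2 - y1) / (x2 - x1).
S = (428.6 - 77.2) / (138.0 - 10.7)
S = 351.4 / 127.3
S = 2.7604 mV/unit

2.7604 mV/unit


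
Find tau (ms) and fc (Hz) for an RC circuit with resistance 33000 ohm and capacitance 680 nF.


Time constant: tau = R * C.
tau = 33000 * 6.80e-07 = 0.02244 s
tau = 22.44 ms
Cutoff frequency: fc = 1 / (2*pi*R*C).
fc = 1 / (2*pi*0.02244) = 7.09 Hz

tau = 22.44 ms, fc = 7.09 Hz
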